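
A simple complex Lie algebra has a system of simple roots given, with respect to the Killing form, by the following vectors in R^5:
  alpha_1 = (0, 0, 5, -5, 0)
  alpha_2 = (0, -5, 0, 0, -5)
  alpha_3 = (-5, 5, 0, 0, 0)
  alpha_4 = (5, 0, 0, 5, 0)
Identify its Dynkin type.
A_4 (sl(5))

Compute the Cartan integers a_ij = 2(alpha_i, alpha_j)/(alpha_j, alpha_j); the resulting 4x4 Cartan matrix is
[[2, 0, 0, -1], [0, 2, -1, 0], [0, -1, 2, -1], [-1, 0, -1, 2]].
All simple roots have the same length, so the diagram is simply laced. The associated Dynkin diagram is a chain of 4 nodes with single edges (A_4), so the type is A_4 (the algebra sl(5)).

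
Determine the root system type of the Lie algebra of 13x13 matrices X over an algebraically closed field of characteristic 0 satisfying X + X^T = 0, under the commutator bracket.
B6

This is so(13) with 13 odd, which has dimension 13(13-1)/2 = 78 and rank (13-1)/2 = 6. In the classification of classical Lie algebras, the orthogonal algebra so(2n+1) in an odd number of variables has type B_n; here n = 6, so the Dynkin diagram is a chain of 6 nodes with a double edge at one end; the terminal node there is the unique short simple root (B_6). Hence the type is B_6.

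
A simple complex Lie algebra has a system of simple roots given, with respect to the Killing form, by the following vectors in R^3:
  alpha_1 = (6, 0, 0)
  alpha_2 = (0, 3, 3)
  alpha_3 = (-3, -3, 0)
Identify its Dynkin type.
C_3 (sp(6))

Compute the Cartan integers a_ij = 2(alpha_i, alpha_j)/(alpha_j, alpha_j); the resulting 3x3 Cartan matrix is
[[2, 0, -2], [0, 2, -1], [-1, -1, 2]].
The roots have two lengths (squared-length ratio 2:1); the short ones are alpha_{2,3}. The associated Dynkin diagram is a chain of 3 nodes with a double edge at one end; the terminal node there is the unique long simple root (C_3), so the type is C_3 (the algebra sp(6)).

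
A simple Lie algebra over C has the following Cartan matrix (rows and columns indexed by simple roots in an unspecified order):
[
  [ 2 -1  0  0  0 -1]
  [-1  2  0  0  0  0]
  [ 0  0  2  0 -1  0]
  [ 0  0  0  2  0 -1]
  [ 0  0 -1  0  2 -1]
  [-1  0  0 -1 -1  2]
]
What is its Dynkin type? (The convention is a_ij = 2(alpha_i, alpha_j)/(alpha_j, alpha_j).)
The matrix has rank 6 with 2's on the diagonal. Reading the off-diagonal entries as Dynkin edges (a single edge where a_ij = a_ji = -1; a double or triple edge where a_ij * a_ji = 2 or 3), the diagram is a chain of 5 nodes with one extra node attached to the third node from one end (E_6). One simple-root ordering that puts it in standard form is (alpha_2, alpha_4, alpha_1, alpha_6, alpha_5, alpha_3). So the algebra is type E_6.

type E_6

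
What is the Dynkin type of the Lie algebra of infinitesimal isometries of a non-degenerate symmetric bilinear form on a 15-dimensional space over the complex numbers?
This is so(15) with 15 odd, which has dimension 15(15-1)/2 = 105 and rank (15-1)/2 = 7. In the classification of classical Lie algebras, the orthogonal algebra so(2n+1) in an odd number of variables has type B_n; here n = 7, so the Dynkin diagram is a chain of 7 nodes with a double edge at one end; the terminal node there is the unique short simple root (B_7). Hence the type is B_7.

B_7 (so(15))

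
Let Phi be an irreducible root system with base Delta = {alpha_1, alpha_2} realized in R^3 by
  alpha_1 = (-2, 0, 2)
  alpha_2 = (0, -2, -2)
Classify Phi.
A_2

Compute the Cartan integers a_ij = 2(alpha_i, alpha_j)/(alpha_j, alpha_j); the resulting 2x2 Cartan matrix is
[[2, -1], [-1, 2]].
All simple roots have the same length, so the diagram is simply laced. The associated Dynkin diagram is a chain of 2 nodes with single edges (A_2), so the type is A_2 (the algebra sl(3)).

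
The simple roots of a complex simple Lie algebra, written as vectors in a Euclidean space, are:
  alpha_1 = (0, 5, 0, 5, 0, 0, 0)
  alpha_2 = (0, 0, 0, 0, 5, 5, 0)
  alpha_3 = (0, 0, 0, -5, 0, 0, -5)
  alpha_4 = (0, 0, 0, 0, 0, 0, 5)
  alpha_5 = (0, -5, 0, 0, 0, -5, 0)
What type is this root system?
Compute the Cartan integers a_ij = 2(alpha_i, alpha_j)/(alpha_j, alpha_j); the resulting 5x5 Cartan matrix is
[[2, 0, -1, 0, -1], [0, 2, 0, 0, -1], [-1, 0, 2, -2, 0], [0, 0, -1, 2, 0], [-1, -1, 0, 0, 2]].
The roots have two lengths (squared-length ratio 2:1); the short ones are alpha_{4}. The associated Dynkin diagram is a chain of 5 nodes with a double edge at one end; the terminal node there is the unique short simple root (B_5), so the type is B_5 (the algebra so(11)).

type B_5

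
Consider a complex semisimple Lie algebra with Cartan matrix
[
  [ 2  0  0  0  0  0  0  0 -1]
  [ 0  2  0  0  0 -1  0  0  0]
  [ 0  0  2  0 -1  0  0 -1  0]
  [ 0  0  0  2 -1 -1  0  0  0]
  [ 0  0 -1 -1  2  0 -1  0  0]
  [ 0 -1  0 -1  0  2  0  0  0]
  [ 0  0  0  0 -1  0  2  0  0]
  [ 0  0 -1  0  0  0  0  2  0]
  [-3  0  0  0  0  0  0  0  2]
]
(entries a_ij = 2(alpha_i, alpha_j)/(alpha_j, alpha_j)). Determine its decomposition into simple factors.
E_7 ⊕ G_2

The diagram associated to this matrix has two connected components: the simple roots {alpha_2, alpha_3, alpha_4, alpha_5, alpha_6, alpha_7, alpha_8} form a chain of 6 nodes with one extra node attached to the third node from one end (E_7), and {alpha_1, alpha_9} form two nodes joined by a triple edge (G_2). A semisimple Lie algebra decomposes uniquely as the direct sum of simple ideals, one per connected component of its Dynkin diagram, so g ≅ E_7 ⊕ G_2 (dimension 133 + 14 = 147).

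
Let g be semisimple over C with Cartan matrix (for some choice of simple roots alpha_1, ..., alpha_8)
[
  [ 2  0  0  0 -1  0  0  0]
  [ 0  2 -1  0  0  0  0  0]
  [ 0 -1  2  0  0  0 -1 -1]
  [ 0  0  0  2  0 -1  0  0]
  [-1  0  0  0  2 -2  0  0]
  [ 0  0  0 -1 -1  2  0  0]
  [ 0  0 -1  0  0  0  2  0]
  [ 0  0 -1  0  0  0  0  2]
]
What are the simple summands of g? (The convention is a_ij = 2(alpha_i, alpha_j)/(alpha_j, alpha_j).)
The diagram associated to this matrix has two connected components: the simple roots {alpha_2, alpha_3, alpha_7, alpha_8} form a chain of 2 nodes with a fork of two nodes at one end (D_4), and {alpha_1, alpha_4, alpha_5, alpha_6} form a chain of 4 nodes with a double edge between the middle two (F_4). A semisimple Lie algebra decomposes uniquely as the direct sum of simple ideals, one per connected component of its Dynkin diagram, so g ≅ D_4 ⊕ F_4 (dimension 28 + 52 = 80).

type D_4 + type F_4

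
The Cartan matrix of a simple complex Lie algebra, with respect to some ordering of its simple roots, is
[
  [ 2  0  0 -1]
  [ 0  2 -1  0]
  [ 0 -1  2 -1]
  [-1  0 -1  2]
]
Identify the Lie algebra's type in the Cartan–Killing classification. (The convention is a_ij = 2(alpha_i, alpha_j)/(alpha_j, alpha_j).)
The matrix has rank 4 with 2's on the diagonal. Reading the off-diagonal entries as Dynkin edges (a single edge where a_ij = a_ji = -1; a double or triple edge where a_ij * a_ji = 2 or 3), the diagram is a chain of 4 nodes with single edges (A_4). One simple-root ordering that puts it in standard form is (alpha_2, alpha_3, alpha_4, alpha_1). So the algebra is type A_4, i.e. sl(5).

A_4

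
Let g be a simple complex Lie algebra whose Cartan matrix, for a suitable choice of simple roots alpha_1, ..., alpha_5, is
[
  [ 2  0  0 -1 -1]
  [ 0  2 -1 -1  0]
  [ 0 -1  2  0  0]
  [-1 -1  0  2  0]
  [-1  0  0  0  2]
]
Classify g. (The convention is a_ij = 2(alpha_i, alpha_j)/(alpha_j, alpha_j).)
A_5

The matrix has rank 5 with 2's on the diagonal. Reading the off-diagonal entries as Dynkin edges (a single edge where a_ij = a_ji = -1; a double or triple edge where a_ij * a_ji = 2 or 3), the diagram is a chain of 5 nodes with single edges (A_5). One simple-root ordering that puts it in standard form is (alpha_3, alpha_2, alpha_4, alpha_1, alpha_5). So the algebra is type A_5, i.e. sl(6).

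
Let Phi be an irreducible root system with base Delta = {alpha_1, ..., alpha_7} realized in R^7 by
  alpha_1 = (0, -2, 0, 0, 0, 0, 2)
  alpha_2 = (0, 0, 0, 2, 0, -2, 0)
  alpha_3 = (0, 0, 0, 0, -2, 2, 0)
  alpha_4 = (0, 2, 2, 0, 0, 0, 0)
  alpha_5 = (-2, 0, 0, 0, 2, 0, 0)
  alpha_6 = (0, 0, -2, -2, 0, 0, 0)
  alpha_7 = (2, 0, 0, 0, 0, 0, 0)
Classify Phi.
Compute the Cartan integers a_ij = 2(alpha_i, alpha_j)/(alpha_j, alpha_j); the resulting 7x7 Cartan matrix is
[[2, 0, 0, -1, 0, 0, 0], [0, 2, -1, 0, 0, -1, 0], [0, -1, 2, 0, -1, 0, 0], [-1, 0, 0, 2, 0, -1, 0], [0, 0, -1, 0, 2, 0, -2], [0, -1, 0, -1, 0, 2, 0], [0, 0, 0, 0, -1, 0, 2]].
The roots have two lengths (squared-length ratio 2:1); the short ones are alpha_{7}. The associated Dynkin diagram is a chain of 7 nodes with a double edge at one end; the terminal node there is the unique short simple root (B_7), so the type is B_7 (the algebra so(15)).

B_7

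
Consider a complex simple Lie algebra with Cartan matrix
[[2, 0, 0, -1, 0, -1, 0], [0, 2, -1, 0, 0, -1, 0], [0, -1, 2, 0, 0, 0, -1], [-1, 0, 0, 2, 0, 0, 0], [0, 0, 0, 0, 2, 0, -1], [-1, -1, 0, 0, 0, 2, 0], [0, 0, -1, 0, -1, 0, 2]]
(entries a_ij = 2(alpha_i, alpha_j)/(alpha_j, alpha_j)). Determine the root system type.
type A_7

The matrix has rank 7 with 2's on the diagonal. Reading the off-diagonal entries as Dynkin edges (a single edge where a_ij = a_ji = -1; a double or triple edge where a_ij * a_ji = 2 or 3), the diagram is a chain of 7 nodes with single edges (A_7). One simple-root ordering that puts it in standard form is (alpha_5, alpha_7, alpha_3, alpha_2, alpha_6, alpha_1, alpha_4). So the algebra is type A_7, i.e. sl(8).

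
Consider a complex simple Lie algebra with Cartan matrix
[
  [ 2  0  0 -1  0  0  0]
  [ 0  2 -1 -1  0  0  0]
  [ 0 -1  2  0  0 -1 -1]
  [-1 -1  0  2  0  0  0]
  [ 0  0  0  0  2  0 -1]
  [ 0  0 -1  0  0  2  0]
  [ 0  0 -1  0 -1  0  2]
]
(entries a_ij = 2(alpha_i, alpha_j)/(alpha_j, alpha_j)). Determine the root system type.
E_7

The matrix has rank 7 with 2's on the diagonal. Reading the off-diagonal entries as Dynkin edges (a single edge where a_ij = a_ji = -1; a double or triple edge where a_ij * a_ji = 2 or 3), the diagram is a chain of 6 nodes with one extra node attached to the third node from one end (E_7). One simple-root ordering that puts it in standard form is (alpha_5, alpha_6, alpha_7, alpha_3, alpha_2, alpha_4, alpha_1). So the algebra is type E_7.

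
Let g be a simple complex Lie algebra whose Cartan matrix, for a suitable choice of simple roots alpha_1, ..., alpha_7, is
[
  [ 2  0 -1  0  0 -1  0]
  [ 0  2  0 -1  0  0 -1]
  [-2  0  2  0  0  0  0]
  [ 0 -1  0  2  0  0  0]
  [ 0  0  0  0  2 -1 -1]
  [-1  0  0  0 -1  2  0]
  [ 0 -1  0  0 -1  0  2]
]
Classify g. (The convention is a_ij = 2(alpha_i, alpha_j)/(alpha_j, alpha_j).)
The matrix has rank 7 with 2's on the diagonal. Reading the off-diagonal entries as Dynkin edges (a single edge where a_ij = a_ji = -1; a double or triple edge where a_ij * a_ji = 2 or 3), the diagram is a chain of 7 nodes with a double edge at one end; the terminal node there is the unique long simple root (C_7). One simple-root ordering that puts it in standard form is (alpha_4, alpha_2, alpha_7, alpha_5, alpha_6, alpha_1, alpha_3). So the algebra is type C_7, i.e. sp(14).

C7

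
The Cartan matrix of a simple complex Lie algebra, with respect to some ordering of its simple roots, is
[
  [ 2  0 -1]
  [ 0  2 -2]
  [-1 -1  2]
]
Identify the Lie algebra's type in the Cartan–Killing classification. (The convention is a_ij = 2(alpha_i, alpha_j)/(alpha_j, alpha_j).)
The matrix has rank 3 with 2's on the diagonal. Reading the off-diagonal entries as Dynkin edges (a single edge where a_ij = a_ji = -1; a double or triple edge where a_ij * a_ji = 2 or 3), the diagram is a chain of 3 nodes with a double edge at one end; the terminal node there is the unique long simple root (C_3). One simple-root ordering that puts it in standard form is (alpha_1, alpha_3, alpha_2). So the algebra is type C_3, i.e. sp(6).

type C_3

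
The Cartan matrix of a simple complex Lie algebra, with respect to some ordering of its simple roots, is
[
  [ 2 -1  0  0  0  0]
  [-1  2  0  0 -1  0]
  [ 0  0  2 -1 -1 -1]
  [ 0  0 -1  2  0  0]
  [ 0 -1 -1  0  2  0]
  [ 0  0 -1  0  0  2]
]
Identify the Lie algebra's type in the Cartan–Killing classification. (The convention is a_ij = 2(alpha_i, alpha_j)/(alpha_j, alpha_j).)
type D_6

The matrix has rank 6 with 2's on the diagonal. Reading the off-diagonal entries as Dynkin edges (a single edge where a_ij = a_ji = -1; a double or triple edge where a_ij * a_ji = 2 or 3), the diagram is a chain of 4 nodes with a fork of two nodes at one end (D_6). One simple-root ordering that puts it in standard form is (alpha_1, alpha_2, alpha_5, alpha_3, alpha_6, alpha_4). So the algebra is type D_6, i.e. so(12).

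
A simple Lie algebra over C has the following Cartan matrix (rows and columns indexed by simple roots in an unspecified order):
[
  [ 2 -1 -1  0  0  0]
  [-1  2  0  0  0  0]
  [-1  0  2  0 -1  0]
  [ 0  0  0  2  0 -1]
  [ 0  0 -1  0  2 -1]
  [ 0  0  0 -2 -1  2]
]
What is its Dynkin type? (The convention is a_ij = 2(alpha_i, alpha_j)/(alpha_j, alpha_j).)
The matrix has rank 6 with 2's on the diagonal. Reading the off-diagonal entries as Dynkin edges (a single edge where a_ij = a_ji = -1; a double or triple edge where a_ij * a_ji = 2 or 3), the diagram is a chain of 6 nodes with a double edge at one end; the terminal node there is the unique short simple root (B_6). One simple-root ordering that puts it in standard form is (alpha_2, alpha_1, alpha_3, alpha_5, alpha_6, alpha_4). So the algebra is type B_6, i.e. so(13).

B_6 (so(13))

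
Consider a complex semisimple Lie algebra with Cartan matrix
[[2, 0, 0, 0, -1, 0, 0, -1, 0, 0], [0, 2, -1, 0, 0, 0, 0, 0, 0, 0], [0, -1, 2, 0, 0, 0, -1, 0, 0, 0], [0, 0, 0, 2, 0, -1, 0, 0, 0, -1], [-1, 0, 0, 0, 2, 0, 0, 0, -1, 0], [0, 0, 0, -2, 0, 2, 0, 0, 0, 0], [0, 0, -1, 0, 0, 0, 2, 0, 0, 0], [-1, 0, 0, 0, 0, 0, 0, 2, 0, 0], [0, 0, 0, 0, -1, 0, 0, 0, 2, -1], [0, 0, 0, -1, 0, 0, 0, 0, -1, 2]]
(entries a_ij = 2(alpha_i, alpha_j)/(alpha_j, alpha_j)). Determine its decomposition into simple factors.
type A_3 + type C_7

The diagram associated to this matrix has two connected components: the simple roots {alpha_2, alpha_3, alpha_7} form a chain of 3 nodes with single edges (A_3), and {alpha_1, alpha_4, alpha_5, alpha_6, alpha_8, alpha_9, alpha_10} form a chain of 7 nodes with a double edge at one end; the terminal node there is the unique long simple root (C_7). A semisimple Lie algebra decomposes uniquely as the direct sum of simple ideals, one per connected component of its Dynkin diagram, so g ≅ A_3 ⊕ C_7 (dimension 15 + 105 = 120).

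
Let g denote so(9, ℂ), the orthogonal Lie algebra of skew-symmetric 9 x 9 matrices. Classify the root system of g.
This is so(9) with 9 odd, which has dimension 9(9-1)/2 = 36 and rank (9-1)/2 = 4. In the classification of classical Lie algebras, the orthogonal algebra so(2n+1) in an odd number of variables has type B_n; here n = 4, so the Dynkin diagram is a chain of 4 nodes with a double edge at one end; the terminal node there is the unique short simple root (B_4). Hence the type is B_4.

B_4 (so(9))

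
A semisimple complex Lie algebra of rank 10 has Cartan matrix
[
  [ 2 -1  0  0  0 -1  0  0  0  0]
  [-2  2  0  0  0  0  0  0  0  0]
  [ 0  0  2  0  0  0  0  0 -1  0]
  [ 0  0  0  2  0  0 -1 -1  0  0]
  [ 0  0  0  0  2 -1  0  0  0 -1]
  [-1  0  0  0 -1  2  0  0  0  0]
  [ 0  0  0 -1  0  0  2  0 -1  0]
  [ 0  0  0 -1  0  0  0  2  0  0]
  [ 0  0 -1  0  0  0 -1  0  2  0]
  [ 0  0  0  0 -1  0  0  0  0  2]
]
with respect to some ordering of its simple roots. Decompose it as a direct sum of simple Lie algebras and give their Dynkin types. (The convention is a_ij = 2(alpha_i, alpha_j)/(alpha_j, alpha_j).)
The diagram associated to this matrix has two connected components: the simple roots {alpha_3, alpha_4, alpha_7, alpha_8, alpha_9} form a chain of 5 nodes with single edges (A_5), and {alpha_1, alpha_2, alpha_5, alpha_6, alpha_10} form a chain of 5 nodes with a double edge at one end; the terminal node there is the unique long simple root (C_5). A semisimple Lie algebra decomposes uniquely as the direct sum of simple ideals, one per connected component of its Dynkin diagram, so g ≅ A_5 ⊕ C_5 (dimension 35 + 55 = 90).

A_5 ⊕ C_5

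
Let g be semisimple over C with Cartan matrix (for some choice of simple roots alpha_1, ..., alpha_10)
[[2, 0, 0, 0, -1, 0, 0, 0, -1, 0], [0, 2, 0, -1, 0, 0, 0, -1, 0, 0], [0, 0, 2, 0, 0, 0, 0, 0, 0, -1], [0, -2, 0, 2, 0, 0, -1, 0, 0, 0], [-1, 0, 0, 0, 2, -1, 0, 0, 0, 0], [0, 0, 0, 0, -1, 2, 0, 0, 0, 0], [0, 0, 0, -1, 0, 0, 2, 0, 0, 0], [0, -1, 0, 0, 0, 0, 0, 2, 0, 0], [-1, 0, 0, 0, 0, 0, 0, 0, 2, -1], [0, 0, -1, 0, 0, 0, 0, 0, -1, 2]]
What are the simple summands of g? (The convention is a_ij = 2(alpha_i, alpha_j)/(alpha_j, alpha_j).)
type A_6 + type F_4

The diagram associated to this matrix has two connected components: the simple roots {alpha_1, alpha_3, alpha_5, alpha_6, alpha_9, alpha_10} form a chain of 6 nodes with single edges (A_6), and {alpha_2, alpha_4, alpha_7, alpha_8} form a chain of 4 nodes with a double edge between the middle two (F_4). A semisimple Lie algebra decomposes uniquely as the direct sum of simple ideals, one per connected component of its Dynkin diagram, so g ≅ A_6 ⊕ F_4 (dimension 48 + 52 = 100).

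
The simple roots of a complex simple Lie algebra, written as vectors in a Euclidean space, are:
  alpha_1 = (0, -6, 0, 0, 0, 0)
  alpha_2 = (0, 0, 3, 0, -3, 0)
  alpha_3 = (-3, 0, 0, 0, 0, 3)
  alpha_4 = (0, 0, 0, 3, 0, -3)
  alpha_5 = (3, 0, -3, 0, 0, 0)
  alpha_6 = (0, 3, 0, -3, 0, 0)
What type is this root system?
Compute the Cartan integers a_ij = 2(alpha_i, alpha_j)/(alpha_j, alpha_j); the resulting 6x6 Cartan matrix is
[[2, 0, 0, 0, 0, -2], [0, 2, 0, 0, -1, 0], [0, 0, 2, -1, -1, 0], [0, 0, -1, 2, 0, -1], [0, -1, -1, 0, 2, 0], [-1, 0, 0, -1, 0, 2]].
The roots have two lengths (squared-length ratio 2:1); the short ones are alpha_{2,3,4,5,6}. The associated Dynkin diagram is a chain of 6 nodes with a double edge at one end; the terminal node there is the unique long simple root (C_6), so the type is C_6 (the algebra sp(12)).

C_6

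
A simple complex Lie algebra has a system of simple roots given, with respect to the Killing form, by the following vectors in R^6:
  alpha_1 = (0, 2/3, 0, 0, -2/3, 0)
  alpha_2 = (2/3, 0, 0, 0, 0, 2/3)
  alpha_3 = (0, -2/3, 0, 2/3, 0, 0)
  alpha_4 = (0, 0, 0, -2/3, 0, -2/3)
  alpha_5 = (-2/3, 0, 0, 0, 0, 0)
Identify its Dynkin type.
B_5

Compute the Cartan integers a_ij = 2(alpha_i, alpha_j)/(alpha_j, alpha_j); the resulting 5x5 Cartan matrix is
[[2, 0, -1, 0, 0], [0, 2, 0, -1, -2], [-1, 0, 2, -1, 0], [0, -1, -1, 2, 0], [0, -1, 0, 0, 2]].
The roots have two lengths (squared-length ratio 2:1); the short ones are alpha_{5}. The associated Dynkin diagram is a chain of 5 nodes with a double edge at one end; the terminal node there is the unique short simple root (B_5), so the type is B_5 (the algebra so(11)).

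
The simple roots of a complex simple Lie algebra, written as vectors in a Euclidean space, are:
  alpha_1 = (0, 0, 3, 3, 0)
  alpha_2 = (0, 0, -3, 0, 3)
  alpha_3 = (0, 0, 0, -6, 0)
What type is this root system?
Compute the Cartan integers a_ij = 2(alpha_i, alpha_j)/(alpha_j, alpha_j); the resulting 3x3 Cartan matrix is
[[2, -1, -1], [-1, 2, 0], [-2, 0, 2]].
The roots have two lengths (squared-length ratio 2:1); the short ones are alpha_{1,2}. The associated Dynkin diagram is a chain of 3 nodes with a double edge at one end; the terminal node there is the unique long simple root (C_3), so the type is C_3 (the algebra sp(6)).

C_3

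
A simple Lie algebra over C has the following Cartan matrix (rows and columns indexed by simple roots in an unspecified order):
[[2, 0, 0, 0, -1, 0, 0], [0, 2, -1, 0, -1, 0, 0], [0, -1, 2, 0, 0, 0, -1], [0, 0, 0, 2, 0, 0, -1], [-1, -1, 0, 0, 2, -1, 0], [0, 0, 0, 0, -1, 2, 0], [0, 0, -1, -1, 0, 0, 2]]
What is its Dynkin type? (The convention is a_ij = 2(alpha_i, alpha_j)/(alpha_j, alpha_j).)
The matrix has rank 7 with 2's on the diagonal. Reading the off-diagonal entries as Dynkin edges (a single edge where a_ij = a_ji = -1; a double or triple edge where a_ij * a_ji = 2 or 3), the diagram is a chain of 5 nodes with a fork of two nodes at one end (D_7). One simple-root ordering that puts it in standard form is (alpha_4, alpha_7, alpha_3, alpha_2, alpha_5, alpha_6, alpha_1). So the algebra is type D_7, i.e. so(14).

D7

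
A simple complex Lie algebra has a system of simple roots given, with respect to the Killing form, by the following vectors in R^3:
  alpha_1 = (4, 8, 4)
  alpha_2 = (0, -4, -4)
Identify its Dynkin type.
G2

Compute the Cartan integers a_ij = 2(alpha_i, alpha_j)/(alpha_j, alpha_j); the resulting 2x2 Cartan matrix is
[[2, -3], [-1, 2]].
The roots have two lengths (squared-length ratio 3:1); the short ones are alpha_{2}. The associated Dynkin diagram is two nodes joined by a triple edge (G_2), so the type is G_2.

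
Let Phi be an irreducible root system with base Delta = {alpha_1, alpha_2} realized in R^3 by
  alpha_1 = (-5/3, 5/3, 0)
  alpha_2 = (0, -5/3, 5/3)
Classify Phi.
A_2

Compute the Cartan integers a_ij = 2(alpha_i, alpha_j)/(alpha_j, alpha_j); the resulting 2x2 Cartan matrix is
[[2, -1], [-1, 2]].
All simple roots have the same length, so the diagram is simply laced. The associated Dynkin diagram is a chain of 2 nodes with single edges (A_2), so the type is A_2 (the algebra sl(3)).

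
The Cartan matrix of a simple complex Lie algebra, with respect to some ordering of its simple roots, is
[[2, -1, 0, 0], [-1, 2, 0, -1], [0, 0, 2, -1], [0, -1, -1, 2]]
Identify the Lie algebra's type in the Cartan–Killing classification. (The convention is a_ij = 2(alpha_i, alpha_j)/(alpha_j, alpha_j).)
type A_4

The matrix has rank 4 with 2's on the diagonal. Reading the off-diagonal entries as Dynkin edges (a single edge where a_ij = a_ji = -1; a double or triple edge where a_ij * a_ji = 2 or 3), the diagram is a chain of 4 nodes with single edges (A_4). One simple-root ordering that puts it in standard form is (alpha_3, alpha_4, alpha_2, alpha_1). So the algebra is type A_4, i.e. sl(5).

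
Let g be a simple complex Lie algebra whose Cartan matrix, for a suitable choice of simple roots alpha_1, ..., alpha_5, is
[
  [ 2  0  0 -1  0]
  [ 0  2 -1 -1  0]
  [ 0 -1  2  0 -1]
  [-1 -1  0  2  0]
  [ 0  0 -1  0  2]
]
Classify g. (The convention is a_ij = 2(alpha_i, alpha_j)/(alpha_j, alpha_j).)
A_5 (sl(6))

The matrix has rank 5 with 2's on the diagonal. Reading the off-diagonal entries as Dynkin edges (a single edge where a_ij = a_ji = -1; a double or triple edge where a_ij * a_ji = 2 or 3), the diagram is a chain of 5 nodes with single edges (A_5). One simple-root ordering that puts it in standard form is (alpha_1, alpha_4, alpha_2, alpha_3, alpha_5). So the algebra is type A_5, i.e. sl(6).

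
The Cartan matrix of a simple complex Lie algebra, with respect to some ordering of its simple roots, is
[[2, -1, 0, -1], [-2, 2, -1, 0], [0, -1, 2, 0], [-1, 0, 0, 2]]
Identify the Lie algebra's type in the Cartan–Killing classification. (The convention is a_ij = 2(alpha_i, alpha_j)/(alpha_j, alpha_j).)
The matrix has rank 4 with 2's on the diagonal. Reading the off-diagonal entries as Dynkin edges (a single edge where a_ij = a_ji = -1; a double or triple edge where a_ij * a_ji = 2 or 3), the diagram is a chain of 4 nodes with a double edge between the middle two (F_4). One simple-root ordering that puts it in standard form is (alpha_3, alpha_2, alpha_1, alpha_4). So the algebra is type F_4.

type F_4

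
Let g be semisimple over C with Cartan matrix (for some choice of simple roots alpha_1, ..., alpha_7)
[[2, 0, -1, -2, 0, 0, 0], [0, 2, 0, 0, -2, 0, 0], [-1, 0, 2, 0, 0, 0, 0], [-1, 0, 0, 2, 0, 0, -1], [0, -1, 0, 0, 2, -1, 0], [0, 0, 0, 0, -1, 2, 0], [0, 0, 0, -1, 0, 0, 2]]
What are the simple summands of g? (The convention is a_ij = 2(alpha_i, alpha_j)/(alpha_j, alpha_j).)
The diagram associated to this matrix has two connected components: the simple roots {alpha_2, alpha_5, alpha_6} form a chain of 3 nodes with a double edge at one end; the terminal node there is the unique long simple root (C_3), and {alpha_1, alpha_3, alpha_4, alpha_7} form a chain of 4 nodes with a double edge between the middle two (F_4). A semisimple Lie algebra decomposes uniquely as the direct sum of simple ideals, one per connected component of its Dynkin diagram, so g ≅ C_3 ⊕ F_4 (dimension 21 + 52 = 73).

C3 ⊕ F4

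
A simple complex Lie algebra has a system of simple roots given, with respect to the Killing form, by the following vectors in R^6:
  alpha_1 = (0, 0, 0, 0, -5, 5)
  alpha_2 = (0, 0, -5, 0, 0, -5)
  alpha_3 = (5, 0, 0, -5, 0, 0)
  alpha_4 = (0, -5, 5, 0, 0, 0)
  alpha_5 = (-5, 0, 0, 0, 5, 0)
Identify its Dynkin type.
type A_5

Compute the Cartan integers a_ij = 2(alpha_i, alpha_j)/(alpha_j, alpha_j); the resulting 5x5 Cartan matrix is
[[2, -1, 0, 0, -1], [-1, 2, 0, -1, 0], [0, 0, 2, 0, -1], [0, -1, 0, 2, 0], [-1, 0, -1, 0, 2]].
All simple roots have the same length, so the diagram is simply laced. The associated Dynkin diagram is a chain of 5 nodes with single edges (A_5), so the type is A_5 (the algebra sl(6)).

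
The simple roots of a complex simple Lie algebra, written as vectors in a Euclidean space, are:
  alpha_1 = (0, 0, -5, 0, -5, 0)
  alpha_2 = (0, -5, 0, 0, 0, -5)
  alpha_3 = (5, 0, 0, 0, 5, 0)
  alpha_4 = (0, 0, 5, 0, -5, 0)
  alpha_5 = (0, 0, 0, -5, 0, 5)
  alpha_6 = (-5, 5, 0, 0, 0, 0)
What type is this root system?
D_6

Compute the Cartan integers a_ij = 2(alpha_i, alpha_j)/(alpha_j, alpha_j); the resulting 6x6 Cartan matrix is
[[2, 0, -1, 0, 0, 0], [0, 2, 0, 0, -1, -1], [-1, 0, 2, -1, 0, -1], [0, 0, -1, 2, 0, 0], [0, -1, 0, 0, 2, 0], [0, -1, -1, 0, 0, 2]].
All simple roots have the same length, so the diagram is simply laced. The associated Dynkin diagram is a chain of 4 nodes with a fork of two nodes at one end (D_6), so the type is D_6 (the algebra so(12)).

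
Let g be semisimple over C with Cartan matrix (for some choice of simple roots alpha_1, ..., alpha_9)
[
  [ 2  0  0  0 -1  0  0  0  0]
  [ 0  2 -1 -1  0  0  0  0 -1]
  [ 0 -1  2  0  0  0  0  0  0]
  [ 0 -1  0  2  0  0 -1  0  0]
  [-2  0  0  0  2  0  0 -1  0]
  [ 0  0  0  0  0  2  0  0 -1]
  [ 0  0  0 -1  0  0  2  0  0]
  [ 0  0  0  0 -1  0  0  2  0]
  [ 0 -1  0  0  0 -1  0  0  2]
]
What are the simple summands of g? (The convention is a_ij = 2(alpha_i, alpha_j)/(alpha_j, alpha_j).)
B3 + E6

The diagram associated to this matrix has two connected components: the simple roots {alpha_1, alpha_5, alpha_8} form a chain of 3 nodes with a double edge at one end; the terminal node there is the unique short simple root (B_3), and {alpha_2, alpha_3, alpha_4, alpha_6, alpha_7, alpha_9} form a chain of 5 nodes with one extra node attached to the third node from one end (E_6). A semisimple Lie algebra decomposes uniquely as the direct sum of simple ideals, one per connected component of its Dynkin diagram, so g ≅ B_3 ⊕ E_6 (dimension 21 + 78 = 99).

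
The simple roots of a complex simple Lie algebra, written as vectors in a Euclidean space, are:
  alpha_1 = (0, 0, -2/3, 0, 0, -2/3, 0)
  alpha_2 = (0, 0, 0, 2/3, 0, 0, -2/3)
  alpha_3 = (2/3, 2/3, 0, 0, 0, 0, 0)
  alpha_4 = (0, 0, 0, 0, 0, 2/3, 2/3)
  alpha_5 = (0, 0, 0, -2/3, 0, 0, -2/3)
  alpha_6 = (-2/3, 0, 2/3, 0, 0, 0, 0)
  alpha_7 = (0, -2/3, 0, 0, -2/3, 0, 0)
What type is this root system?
Compute the Cartan integers a_ij = 2(alpha_i, alpha_j)/(alpha_j, alpha_j); the resulting 7x7 Cartan matrix is
[[2, 0, 0, -1, 0, -1, 0], [0, 2, 0, -1, 0, 0, 0], [0, 0, 2, 0, 0, -1, -1], [-1, -1, 0, 2, -1, 0, 0], [0, 0, 0, -1, 2, 0, 0], [-1, 0, -1, 0, 0, 2, 0], [0, 0, -1, 0, 0, 0, 2]].
All simple roots have the same length, so the diagram is simply laced. The associated Dynkin diagram is a chain of 5 nodes with a fork of two nodes at one end (D_7), so the type is D_7 (the algebra so(14)).

type D_7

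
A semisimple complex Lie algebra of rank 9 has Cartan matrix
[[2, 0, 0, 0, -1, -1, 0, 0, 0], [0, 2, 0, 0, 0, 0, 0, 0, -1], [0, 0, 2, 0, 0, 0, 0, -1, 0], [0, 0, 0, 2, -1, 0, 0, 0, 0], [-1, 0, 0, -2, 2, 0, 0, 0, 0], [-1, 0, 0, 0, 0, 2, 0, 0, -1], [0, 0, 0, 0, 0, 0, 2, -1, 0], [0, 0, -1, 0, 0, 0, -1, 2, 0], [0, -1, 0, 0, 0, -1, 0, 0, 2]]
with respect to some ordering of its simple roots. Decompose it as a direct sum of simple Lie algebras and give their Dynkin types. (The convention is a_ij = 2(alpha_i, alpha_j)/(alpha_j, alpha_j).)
A_3 (sl(4)) ⊕ B_6 (so(13))

The diagram associated to this matrix has two connected components: the simple roots {alpha_3, alpha_7, alpha_8} form a chain of 3 nodes with single edges (A_3), and {alpha_1, alpha_2, alpha_4, alpha_5, alpha_6, alpha_9} form a chain of 6 nodes with a double edge at one end; the terminal node there is the unique short simple root (B_6). A semisimple Lie algebra decomposes uniquely as the direct sum of simple ideals, one per connected component of its Dynkin diagram, so g ≅ A_3 ⊕ B_6 (dimension 15 + 78 = 93).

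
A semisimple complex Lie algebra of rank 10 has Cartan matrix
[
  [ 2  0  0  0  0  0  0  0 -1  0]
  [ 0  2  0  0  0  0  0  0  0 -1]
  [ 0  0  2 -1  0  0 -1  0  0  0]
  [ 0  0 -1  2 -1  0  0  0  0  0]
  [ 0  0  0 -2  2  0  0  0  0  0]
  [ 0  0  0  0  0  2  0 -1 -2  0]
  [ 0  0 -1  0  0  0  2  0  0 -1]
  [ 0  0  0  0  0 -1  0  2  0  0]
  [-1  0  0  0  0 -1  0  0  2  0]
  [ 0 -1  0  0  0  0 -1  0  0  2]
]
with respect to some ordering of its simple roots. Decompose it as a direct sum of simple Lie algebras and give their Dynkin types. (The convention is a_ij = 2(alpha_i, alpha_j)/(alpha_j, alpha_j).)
The diagram associated to this matrix has two connected components: the simple roots {alpha_2, alpha_3, alpha_4, alpha_5, alpha_7, alpha_10} form a chain of 6 nodes with a double edge at one end; the terminal node there is the unique long simple root (C_6), and {alpha_1, alpha_6, alpha_8, alpha_9} form a chain of 4 nodes with a double edge between the middle two (F_4). A semisimple Lie algebra decomposes uniquely as the direct sum of simple ideals, one per connected component of its Dynkin diagram, so g ≅ C_6 ⊕ F_4 (dimension 78 + 52 = 130).

type C_6 + type F_4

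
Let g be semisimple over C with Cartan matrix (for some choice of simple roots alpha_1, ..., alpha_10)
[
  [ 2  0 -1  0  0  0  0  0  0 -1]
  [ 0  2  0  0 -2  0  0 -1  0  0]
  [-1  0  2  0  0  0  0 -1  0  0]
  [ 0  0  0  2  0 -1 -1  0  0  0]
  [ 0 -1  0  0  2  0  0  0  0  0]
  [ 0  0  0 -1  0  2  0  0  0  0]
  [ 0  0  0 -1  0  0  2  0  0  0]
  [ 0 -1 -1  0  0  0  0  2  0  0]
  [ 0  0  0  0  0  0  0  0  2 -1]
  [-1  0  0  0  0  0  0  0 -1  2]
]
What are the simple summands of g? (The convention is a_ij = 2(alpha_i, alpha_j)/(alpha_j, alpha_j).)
type A_3 ⊕ type B_7

The diagram associated to this matrix has two connected components: the simple roots {alpha_4, alpha_6, alpha_7} form a chain of 3 nodes with single edges (A_3), and {alpha_1, alpha_2, alpha_3, alpha_5, alpha_8, alpha_9, alpha_10} form a chain of 7 nodes with a double edge at one end; the terminal node there is the unique short simple root (B_7). A semisimple Lie algebra decomposes uniquely as the direct sum of simple ideals, one per connected component of its Dynkin diagram, so g ≅ A_3 ⊕ B_7 (dimension 15 + 105 = 120).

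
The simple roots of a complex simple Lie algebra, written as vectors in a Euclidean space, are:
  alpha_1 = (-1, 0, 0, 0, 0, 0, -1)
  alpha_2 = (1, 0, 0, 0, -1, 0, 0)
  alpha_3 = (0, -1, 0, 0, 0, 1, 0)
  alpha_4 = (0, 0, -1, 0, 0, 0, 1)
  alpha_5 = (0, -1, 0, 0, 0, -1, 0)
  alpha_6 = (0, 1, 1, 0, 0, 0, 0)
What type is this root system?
Compute the Cartan integers a_ij = 2(alpha_i, alpha_j)/(alpha_j, alpha_j); the resulting 6x6 Cartan matrix is
[[2, -1, 0, -1, 0, 0], [-1, 2, 0, 0, 0, 0], [0, 0, 2, 0, 0, -1], [-1, 0, 0, 2, 0, -1], [0, 0, 0, 0, 2, -1], [0, 0, -1, -1, -1, 2]].
All simple roots have the same length, so the diagram is simply laced. The associated Dynkin diagram is a chain of 4 nodes with a fork of two nodes at one end (D_6), so the type is D_6 (the algebra so(12)).

D_6 (so(12))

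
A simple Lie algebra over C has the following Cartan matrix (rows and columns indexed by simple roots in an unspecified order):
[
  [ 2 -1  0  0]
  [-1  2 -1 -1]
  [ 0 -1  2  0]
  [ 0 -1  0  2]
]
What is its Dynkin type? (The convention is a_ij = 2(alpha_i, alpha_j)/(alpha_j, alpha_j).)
D_4

The matrix has rank 4 with 2's on the diagonal. Reading the off-diagonal entries as Dynkin edges (a single edge where a_ij = a_ji = -1; a double or triple edge where a_ij * a_ji = 2 or 3), the diagram is a chain of 2 nodes with a fork of two nodes at one end (D_4). One simple-root ordering that puts it in standard form is (alpha_3, alpha_2, alpha_1, alpha_4). So the algebra is type D_4, i.e. so(8).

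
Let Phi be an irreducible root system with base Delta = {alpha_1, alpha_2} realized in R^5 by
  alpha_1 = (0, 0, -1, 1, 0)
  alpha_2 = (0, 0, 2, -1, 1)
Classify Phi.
Compute the Cartan integers a_ij = 2(alpha_i, alpha_j)/(alpha_j, alpha_j); the resulting 2x2 Cartan matrix is
[[2, -1], [-3, 2]].
The roots have two lengths (squared-length ratio 3:1); the short ones are alpha_{1}. The associated Dynkin diagram is two nodes joined by a triple edge (G_2), so the type is G_2.

G_2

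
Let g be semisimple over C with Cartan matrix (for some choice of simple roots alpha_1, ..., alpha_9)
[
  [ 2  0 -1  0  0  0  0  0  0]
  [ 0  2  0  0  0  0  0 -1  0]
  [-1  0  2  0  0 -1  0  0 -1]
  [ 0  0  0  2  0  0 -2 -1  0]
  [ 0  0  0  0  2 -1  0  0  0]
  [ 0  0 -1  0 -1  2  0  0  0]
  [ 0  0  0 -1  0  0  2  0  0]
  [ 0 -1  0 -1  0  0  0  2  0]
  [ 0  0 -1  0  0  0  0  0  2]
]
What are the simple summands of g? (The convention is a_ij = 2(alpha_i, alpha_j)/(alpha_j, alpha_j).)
The diagram associated to this matrix has two connected components: the simple roots {alpha_2, alpha_4, alpha_7, alpha_8} form a chain of 4 nodes with a double edge at one end; the terminal node there is the unique short simple root (B_4), and {alpha_1, alpha_3, alpha_5, alpha_6, alpha_9} form a chain of 3 nodes with a fork of two nodes at one end (D_5). A semisimple Lie algebra decomposes uniquely as the direct sum of simple ideals, one per connected component of its Dynkin diagram, so g ≅ B_4 ⊕ D_5 (dimension 36 + 45 = 81).

B_4 + D_5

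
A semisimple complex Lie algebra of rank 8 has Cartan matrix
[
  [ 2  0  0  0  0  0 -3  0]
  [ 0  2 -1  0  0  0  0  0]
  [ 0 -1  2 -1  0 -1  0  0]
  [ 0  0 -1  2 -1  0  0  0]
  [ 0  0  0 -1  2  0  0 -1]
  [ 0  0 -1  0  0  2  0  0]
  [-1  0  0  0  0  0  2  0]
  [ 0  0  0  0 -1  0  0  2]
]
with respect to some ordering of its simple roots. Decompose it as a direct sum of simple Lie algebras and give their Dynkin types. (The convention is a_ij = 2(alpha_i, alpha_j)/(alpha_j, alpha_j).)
The diagram associated to this matrix has two connected components: the simple roots {alpha_2, alpha_3, alpha_4, alpha_5, alpha_6, alpha_8} form a chain of 4 nodes with a fork of two nodes at one end (D_6), and {alpha_1, alpha_7} form two nodes joined by a triple edge (G_2). A semisimple Lie algebra decomposes uniquely as the direct sum of simple ideals, one per connected component of its Dynkin diagram, so g ≅ D_6 ⊕ G_2 (dimension 66 + 14 = 80).

D_6 + G_2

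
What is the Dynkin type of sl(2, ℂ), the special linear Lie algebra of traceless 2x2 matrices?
This is sl(2), which has dimension 2^2 - 1 = 3 and rank 2 - 1 = 1 (a Cartan subalgebra is the diagonal traceless matrices). In the classification of classical Lie algebras, the special linear algebra sl(n+1) has type A_n; here n = 1, so the Dynkin diagram is a chain of 1 nodes with single edges (A_1). Hence the type is A_1.

A_1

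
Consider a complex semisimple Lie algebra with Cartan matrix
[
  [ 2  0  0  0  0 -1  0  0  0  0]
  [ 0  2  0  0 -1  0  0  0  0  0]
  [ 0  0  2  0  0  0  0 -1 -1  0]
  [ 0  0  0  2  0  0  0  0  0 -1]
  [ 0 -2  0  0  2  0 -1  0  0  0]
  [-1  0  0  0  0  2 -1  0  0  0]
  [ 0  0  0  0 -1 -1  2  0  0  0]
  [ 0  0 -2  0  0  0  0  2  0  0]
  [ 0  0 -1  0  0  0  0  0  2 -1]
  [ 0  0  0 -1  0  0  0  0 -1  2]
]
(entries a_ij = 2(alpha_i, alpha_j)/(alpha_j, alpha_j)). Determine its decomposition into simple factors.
The diagram associated to this matrix has two connected components: the simple roots {alpha_1, alpha_2, alpha_5, alpha_6, alpha_7} form a chain of 5 nodes with a double edge at one end; the terminal node there is the unique short simple root (B_5), and {alpha_3, alpha_4, alpha_8, alpha_9, alpha_10} form a chain of 5 nodes with a double edge at one end; the terminal node there is the unique long simple root (C_5). A semisimple Lie algebra decomposes uniquely as the direct sum of simple ideals, one per connected component of its Dynkin diagram, so g ≅ B_5 ⊕ C_5 (dimension 55 + 55 = 110).

B_5 ⊕ C_5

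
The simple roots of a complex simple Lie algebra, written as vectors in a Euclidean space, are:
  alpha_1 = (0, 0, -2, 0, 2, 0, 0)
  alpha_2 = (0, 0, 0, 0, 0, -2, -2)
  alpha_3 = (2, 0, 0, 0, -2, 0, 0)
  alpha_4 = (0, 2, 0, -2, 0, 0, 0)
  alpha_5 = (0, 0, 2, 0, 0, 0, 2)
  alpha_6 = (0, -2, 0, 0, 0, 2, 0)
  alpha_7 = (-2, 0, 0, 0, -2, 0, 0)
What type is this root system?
Compute the Cartan integers a_ij = 2(alpha_i, alpha_j)/(alpha_j, alpha_j); the resulting 7x7 Cartan matrix is
[[2, 0, -1, 0, -1, 0, -1], [0, 2, 0, 0, -1, -1, 0], [-1, 0, 2, 0, 0, 0, 0], [0, 0, 0, 2, 0, -1, 0], [-1, -1, 0, 0, 2, 0, 0], [0, -1, 0, -1, 0, 2, 0], [-1, 0, 0, 0, 0, 0, 2]].
All simple roots have the same length, so the diagram is simply laced. The associated Dynkin diagram is a chain of 5 nodes with a fork of two nodes at one end (D_7), so the type is D_7 (the algebra so(14)).

D_7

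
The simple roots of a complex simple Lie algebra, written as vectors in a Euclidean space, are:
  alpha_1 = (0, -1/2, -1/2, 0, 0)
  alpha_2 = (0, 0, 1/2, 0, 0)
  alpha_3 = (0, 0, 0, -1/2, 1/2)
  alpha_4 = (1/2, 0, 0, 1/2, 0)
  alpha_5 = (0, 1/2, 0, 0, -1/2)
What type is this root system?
Compute the Cartan integers a_ij = 2(alpha_i, alpha_j)/(alpha_j, alpha_j); the resulting 5x5 Cartan matrix is
[[2, -2, 0, 0, -1], [-1, 2, 0, 0, 0], [0, 0, 2, -1, -1], [0, 0, -1, 2, 0], [-1, 0, -1, 0, 2]].
The roots have two lengths (squared-length ratio 2:1); the short ones are alpha_{2}. The associated Dynkin diagram is a chain of 5 nodes with a double edge at one end; the terminal node there is the unique short simple root (B_5), so the type is B_5 (the algebra so(11)).

B_5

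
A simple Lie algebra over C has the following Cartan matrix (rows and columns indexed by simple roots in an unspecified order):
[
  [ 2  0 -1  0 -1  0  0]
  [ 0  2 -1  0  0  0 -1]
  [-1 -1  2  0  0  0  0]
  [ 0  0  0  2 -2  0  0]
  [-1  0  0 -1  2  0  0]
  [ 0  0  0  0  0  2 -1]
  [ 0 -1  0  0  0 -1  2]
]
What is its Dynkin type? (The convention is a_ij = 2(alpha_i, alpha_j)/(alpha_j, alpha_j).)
C_7 (sp(14))

The matrix has rank 7 with 2's on the diagonal. Reading the off-diagonal entries as Dynkin edges (a single edge where a_ij = a_ji = -1; a double or triple edge where a_ij * a_ji = 2 or 3), the diagram is a chain of 7 nodes with a double edge at one end; the terminal node there is the unique long simple root (C_7). One simple-root ordering that puts it in standard form is (alpha_6, alpha_7, alpha_2, alpha_3, alpha_1, alpha_5, alpha_4). So the algebra is type C_7, i.e. sp(14).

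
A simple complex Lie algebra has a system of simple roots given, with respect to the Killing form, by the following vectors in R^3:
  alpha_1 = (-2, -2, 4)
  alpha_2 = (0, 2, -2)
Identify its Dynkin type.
G2

Compute the Cartan integers a_ij = 2(alpha_i, alpha_j)/(alpha_j, alpha_j); the resulting 2x2 Cartan matrix is
[[2, -3], [-1, 2]].
The roots have two lengths (squared-length ratio 3:1); the short ones are alpha_{2}. The associated Dynkin diagram is two nodes joined by a triple edge (G_2), so the type is G_2.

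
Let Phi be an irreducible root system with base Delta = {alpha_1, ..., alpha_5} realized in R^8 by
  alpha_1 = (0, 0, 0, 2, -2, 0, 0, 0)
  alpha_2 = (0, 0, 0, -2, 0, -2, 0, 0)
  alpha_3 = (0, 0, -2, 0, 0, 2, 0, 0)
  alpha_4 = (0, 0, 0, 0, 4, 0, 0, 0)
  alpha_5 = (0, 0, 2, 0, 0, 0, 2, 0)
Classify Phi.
Compute the Cartan integers a_ij = 2(alpha_i, alpha_j)/(alpha_j, alpha_j); the resulting 5x5 Cartan matrix is
[[2, -1, 0, -1, 0], [-1, 2, -1, 0, 0], [0, -1, 2, 0, -1], [-2, 0, 0, 2, 0], [0, 0, -1, 0, 2]].
The roots have two lengths (squared-length ratio 2:1); the short ones are alpha_{1,2,3,5}. The associated Dynkin diagram is a chain of 5 nodes with a double edge at one end; the terminal node there is the unique long simple root (C_5), so the type is C_5 (the algebra sp(10)).

C_5 (sp(10))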